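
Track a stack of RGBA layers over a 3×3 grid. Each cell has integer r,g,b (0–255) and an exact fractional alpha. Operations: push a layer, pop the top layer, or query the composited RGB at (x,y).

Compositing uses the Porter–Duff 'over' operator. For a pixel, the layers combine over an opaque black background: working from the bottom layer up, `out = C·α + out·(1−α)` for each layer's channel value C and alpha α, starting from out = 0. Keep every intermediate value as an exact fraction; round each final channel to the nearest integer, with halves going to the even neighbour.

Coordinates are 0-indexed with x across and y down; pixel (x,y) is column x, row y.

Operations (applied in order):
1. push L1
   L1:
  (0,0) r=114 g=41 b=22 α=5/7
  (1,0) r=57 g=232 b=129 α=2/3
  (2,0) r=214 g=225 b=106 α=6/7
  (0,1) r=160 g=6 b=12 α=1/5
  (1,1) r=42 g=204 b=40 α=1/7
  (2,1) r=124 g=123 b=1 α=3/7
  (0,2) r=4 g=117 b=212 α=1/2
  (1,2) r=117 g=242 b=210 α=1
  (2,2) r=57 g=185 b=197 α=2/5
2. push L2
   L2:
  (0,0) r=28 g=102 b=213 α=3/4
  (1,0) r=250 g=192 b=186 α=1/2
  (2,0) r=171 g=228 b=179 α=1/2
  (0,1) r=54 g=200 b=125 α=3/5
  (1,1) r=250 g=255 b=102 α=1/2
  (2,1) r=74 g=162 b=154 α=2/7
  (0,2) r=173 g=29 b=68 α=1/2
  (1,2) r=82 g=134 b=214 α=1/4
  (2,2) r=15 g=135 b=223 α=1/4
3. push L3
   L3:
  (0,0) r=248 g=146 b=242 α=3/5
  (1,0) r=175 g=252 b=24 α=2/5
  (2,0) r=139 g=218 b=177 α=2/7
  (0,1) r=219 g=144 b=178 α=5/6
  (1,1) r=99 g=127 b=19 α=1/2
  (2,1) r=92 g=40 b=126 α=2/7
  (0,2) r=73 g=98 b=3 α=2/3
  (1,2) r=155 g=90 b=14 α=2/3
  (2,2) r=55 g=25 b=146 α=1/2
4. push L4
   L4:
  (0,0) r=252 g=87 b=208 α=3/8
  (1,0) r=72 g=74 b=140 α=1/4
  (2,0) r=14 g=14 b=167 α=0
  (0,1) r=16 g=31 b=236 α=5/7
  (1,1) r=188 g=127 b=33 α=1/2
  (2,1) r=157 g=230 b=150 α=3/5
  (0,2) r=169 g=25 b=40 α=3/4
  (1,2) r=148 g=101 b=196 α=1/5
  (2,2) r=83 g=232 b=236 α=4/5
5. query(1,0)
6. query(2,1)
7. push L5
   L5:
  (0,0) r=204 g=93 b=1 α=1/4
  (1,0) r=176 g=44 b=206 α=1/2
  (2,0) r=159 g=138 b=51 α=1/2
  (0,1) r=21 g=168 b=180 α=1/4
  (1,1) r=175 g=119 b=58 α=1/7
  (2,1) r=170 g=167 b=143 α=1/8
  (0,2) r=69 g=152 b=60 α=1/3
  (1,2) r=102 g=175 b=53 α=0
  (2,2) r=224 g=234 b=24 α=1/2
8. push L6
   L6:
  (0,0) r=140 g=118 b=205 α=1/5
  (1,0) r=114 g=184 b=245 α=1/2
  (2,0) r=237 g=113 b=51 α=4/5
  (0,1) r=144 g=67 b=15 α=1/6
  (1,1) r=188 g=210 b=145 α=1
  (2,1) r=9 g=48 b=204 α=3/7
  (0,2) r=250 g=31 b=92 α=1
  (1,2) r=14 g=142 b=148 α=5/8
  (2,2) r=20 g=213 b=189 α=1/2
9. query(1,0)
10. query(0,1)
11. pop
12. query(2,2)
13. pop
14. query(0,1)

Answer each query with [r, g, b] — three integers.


at x=1,y=0 over L1,L2,L3,L4:
after L1 α=2/3: [38, 464/3, 86]
after L2 α=1/2: [144, 520/3, 136]
after L3 α=2/5: [782/5, 1024/5, 456/5]
after L4 α=1/4: [1353/10, 1721/10, 517/5]
rounded: [135, 172, 103]

at x=2,y=1 over L1,L2,L3,L4:
after L1 α=3/7: [372/7, 369/7, 3/7]
after L2 α=2/7: [2896/49, 4113/49, 2171/49]
after L3 α=2/7: [23496/343, 24485/343, 23203/343]
after L4 α=3/5: [41709/343, 57128/343, 200756/1715]
→ [122, 167, 117]

query (1,0) [L1,L2,L3,L4,L5,L6] — begin 0,0,0
L1 α=2/3: [38, 464/3, 86]
L2 α=1/2: [144, 520/3, 136]
L3 α=2/5: [782/5, 1024/5, 456/5]
L4 α=1/4: [1353/10, 1721/10, 517/5]
L5 α=1/2: [3113/20, 2161/20, 1547/10]
L6 α=1/2: [5393/40, 5841/40, 3997/20]
→ [135, 146, 200]

query (0,1) [L1,L2,L3,L4,L5,L6] — begin 0,0,0
after L1 α=1/5: [32, 6/5, 12/5]
after L2 α=3/5: [226/5, 3012/25, 1899/25]
after L3 α=5/6: [5701/30, 3502/25, 24149/150]
after L4 α=5/7: [6901/105, 10879/175, 112649/525]
after L5 α=1/4: [1909/35, 62037/700, 144149/700]
after L6 α=1/6: [2917/42, 71417/840, 146249/840]
→ [69, 85, 174]

(2,2) stack=L1,L2,L3,L4,L5; from [0,0,0]:
L1 α=2/5: [114/5, 74, 394/5]
L2 α=1/4: [417/20, 357/4, 2297/20]
L3 α=1/2: [1517/40, 457/8, 5217/40]
L4 α=4/5: [14797/200, 7881/40, 42977/200]
L5 α=1/2: [59597/400, 17241/80, 47777/400]
→ [149, 216, 119]

query (0,1) [L1,L2,L3,L4] — begin 0,0,0
L1 α=1/5: [32, 6/5, 12/5]
L2 α=3/5: [226/5, 3012/25, 1899/25]
L3 α=5/6: [5701/30, 3502/25, 24149/150]
L4 α=5/7: [6901/105, 10879/175, 112649/525]
→ [66, 62, 215]


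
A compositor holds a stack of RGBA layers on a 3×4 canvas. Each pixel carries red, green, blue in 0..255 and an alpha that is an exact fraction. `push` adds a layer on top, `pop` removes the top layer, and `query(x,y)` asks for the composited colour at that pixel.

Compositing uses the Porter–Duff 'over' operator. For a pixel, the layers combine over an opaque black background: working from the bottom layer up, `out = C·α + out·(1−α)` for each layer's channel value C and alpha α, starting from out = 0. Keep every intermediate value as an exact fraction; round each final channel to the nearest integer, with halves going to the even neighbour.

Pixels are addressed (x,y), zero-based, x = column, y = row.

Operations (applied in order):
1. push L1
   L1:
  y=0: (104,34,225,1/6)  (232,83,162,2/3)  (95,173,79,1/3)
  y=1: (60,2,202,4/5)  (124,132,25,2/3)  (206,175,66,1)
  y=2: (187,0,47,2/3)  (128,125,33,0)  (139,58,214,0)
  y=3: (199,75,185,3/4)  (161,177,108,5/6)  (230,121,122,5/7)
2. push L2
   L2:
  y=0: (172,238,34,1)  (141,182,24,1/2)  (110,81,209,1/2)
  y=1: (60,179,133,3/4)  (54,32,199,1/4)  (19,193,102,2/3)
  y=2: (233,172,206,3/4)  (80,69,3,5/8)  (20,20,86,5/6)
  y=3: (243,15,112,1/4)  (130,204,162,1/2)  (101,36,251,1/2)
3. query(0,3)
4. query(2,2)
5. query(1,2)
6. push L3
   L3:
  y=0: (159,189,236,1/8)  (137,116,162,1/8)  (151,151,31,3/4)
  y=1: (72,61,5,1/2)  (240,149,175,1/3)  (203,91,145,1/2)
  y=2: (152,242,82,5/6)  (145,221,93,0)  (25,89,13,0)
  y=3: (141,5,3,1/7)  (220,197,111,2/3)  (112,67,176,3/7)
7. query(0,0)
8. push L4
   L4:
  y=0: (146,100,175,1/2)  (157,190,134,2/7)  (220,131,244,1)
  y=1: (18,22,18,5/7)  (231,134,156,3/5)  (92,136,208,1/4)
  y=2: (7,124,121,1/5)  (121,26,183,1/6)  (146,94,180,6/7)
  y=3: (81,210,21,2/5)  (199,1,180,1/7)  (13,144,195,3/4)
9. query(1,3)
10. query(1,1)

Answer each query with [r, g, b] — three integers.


at x=0,y=3 over L1,L2:
after L1 α=3/4: [597/4, 225/4, 555/4]
after L2 α=1/4: [2763/16, 735/16, 2113/16]
= [173, 46, 132]

query (2,2) [L1,L2] — begin 0,0,0
+L1 (α=0) → [0, 0, 0]
+L2 (α=5/6) → [50/3, 50/3, 215/3]
= [17, 17, 72]

(1,2) stack=L1,L2; from [0,0,0]:
after L1 α=0: [0, 0, 0]
after L2 α=5/8: [50, 345/8, 15/8]
rounded: [50, 43, 2]

query (0,0) [L1,L2,L3] — begin 0,0,0
after L1 α=1/6: [52/3, 17/3, 75/2]
after L2 α=1: [172, 238, 34]
after L3 α=1/8: [1363/8, 1855/8, 237/4]
rounded: [170, 232, 59]

query (1,3) [L1,L2,L3,L4] — begin 0,0,0
L1 α=5/6: [805/6, 295/2, 90]
L2 α=1/2: [1585/12, 703/4, 126]
L3 α=2/3: [6865/36, 2279/12, 116]
L4 α=1/7: [8059/42, 2281/14, 876/7]
= [192, 163, 125]

(1,1) stack=L1,L2,L3,L4; from [0,0,0]:
after L1 α=2/3: [248/3, 88, 50/3]
after L2 α=1/4: [151/2, 74, 249/4]
after L3 α=1/3: [391/3, 99, 599/6]
after L4 α=3/5: [2861/15, 120, 2003/15]
→ [191, 120, 134]


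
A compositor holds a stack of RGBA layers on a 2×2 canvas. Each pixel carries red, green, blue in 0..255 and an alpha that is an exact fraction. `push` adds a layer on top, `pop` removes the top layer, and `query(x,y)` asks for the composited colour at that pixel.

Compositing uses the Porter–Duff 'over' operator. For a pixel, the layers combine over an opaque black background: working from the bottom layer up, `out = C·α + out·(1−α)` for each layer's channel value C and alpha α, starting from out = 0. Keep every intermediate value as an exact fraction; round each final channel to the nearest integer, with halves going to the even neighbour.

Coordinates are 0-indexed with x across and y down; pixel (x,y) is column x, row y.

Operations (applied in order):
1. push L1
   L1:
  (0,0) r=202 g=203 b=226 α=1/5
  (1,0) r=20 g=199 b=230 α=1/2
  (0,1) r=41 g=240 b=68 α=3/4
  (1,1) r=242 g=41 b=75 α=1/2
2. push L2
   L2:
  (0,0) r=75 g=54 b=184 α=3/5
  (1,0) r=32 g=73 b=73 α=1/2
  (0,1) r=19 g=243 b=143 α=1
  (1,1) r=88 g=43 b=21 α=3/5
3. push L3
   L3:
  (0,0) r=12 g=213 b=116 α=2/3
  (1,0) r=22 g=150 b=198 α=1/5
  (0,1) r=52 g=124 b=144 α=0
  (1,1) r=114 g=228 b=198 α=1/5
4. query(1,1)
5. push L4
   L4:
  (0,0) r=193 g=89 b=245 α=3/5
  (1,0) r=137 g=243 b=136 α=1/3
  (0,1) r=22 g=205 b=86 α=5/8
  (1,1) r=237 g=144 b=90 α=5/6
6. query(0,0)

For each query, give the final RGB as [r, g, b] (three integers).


(1,1) stack=L1,L2,L3; from [0,0,0]:
+L1 (α=1/2) → [121, 41/2, 75/2]
+L2 (α=3/5) → [506/5, 34, 138/5]
+L3 (α=1/5) → [2594/25, 364/5, 1542/25]
→ [104, 73, 62]

at x=0,y=0 over L1,L2,L3,L4:
after L1 α=1/5: [202/5, 203/5, 226/5]
after L2 α=3/5: [1529/25, 1216/25, 3212/25]
after L3 α=2/3: [2129/75, 11866/75, 3004/25]
after L4 α=3/5: [47683/375, 43757/375, 24383/125]
→ [127, 117, 195]


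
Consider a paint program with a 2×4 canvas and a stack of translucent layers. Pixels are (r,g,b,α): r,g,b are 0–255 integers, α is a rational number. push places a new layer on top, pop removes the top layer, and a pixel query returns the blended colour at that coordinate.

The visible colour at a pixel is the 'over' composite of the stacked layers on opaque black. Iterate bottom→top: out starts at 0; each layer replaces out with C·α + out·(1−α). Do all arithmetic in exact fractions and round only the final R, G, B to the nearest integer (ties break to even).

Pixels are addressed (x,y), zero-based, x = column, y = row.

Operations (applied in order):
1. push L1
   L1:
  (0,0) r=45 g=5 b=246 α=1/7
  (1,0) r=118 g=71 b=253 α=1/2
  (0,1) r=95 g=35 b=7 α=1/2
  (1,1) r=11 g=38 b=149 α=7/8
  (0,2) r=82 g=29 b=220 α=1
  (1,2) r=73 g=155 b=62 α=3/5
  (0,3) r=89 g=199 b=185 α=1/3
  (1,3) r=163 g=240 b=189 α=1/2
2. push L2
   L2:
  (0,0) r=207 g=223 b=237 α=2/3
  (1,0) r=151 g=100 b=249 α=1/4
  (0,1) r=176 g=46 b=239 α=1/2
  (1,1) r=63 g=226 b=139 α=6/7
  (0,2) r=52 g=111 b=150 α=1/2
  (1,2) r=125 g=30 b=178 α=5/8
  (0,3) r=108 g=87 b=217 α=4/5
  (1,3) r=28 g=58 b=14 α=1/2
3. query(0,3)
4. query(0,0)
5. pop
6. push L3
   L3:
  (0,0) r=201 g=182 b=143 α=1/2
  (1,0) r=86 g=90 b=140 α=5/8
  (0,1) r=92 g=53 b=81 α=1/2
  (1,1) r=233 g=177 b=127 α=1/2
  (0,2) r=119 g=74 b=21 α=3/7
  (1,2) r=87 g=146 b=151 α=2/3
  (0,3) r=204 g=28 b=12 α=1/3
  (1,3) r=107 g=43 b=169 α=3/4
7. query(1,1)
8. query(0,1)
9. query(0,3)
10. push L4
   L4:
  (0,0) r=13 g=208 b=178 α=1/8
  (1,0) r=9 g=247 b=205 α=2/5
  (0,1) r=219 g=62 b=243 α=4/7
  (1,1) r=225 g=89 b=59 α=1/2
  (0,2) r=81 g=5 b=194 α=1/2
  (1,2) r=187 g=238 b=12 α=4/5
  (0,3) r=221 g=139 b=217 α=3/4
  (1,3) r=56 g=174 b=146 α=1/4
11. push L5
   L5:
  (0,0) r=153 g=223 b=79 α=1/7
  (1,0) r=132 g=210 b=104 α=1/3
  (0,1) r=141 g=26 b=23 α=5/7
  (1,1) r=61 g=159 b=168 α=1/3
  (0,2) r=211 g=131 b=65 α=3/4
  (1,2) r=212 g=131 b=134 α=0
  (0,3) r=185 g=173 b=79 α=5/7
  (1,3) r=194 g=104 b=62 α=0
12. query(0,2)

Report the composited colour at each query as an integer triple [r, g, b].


(0,3) stack=L1,L2; from [0,0,0]:
L1 α=1/3: [89/3, 199/3, 185/3]
L2 α=4/5: [277/3, 1243/15, 2789/15]
rounded: [92, 83, 186]

query (0,0) [L1,L2] — begin 0,0,0
+L1 (α=1/7) → [45/7, 5/7, 246/7]
+L2 (α=2/3) → [981/7, 3127/21, 1188/7]
→ [140, 149, 170]

(1,1) stack=L1,L3; from [0,0,0]:
L1 α=7/8: [77/8, 133/4, 1043/8]
L3 α=1/2: [1941/16, 841/8, 2059/16]
rounded: [121, 105, 129]

at x=0,y=1 over L1,L3:
after L1 α=1/2: [95/2, 35/2, 7/2]
after L3 α=1/2: [279/4, 141/4, 169/4]
= [70, 35, 42]

at x=0,y=3 over L1,L3:
+L1 (α=1/3) → [89/3, 199/3, 185/3]
+L3 (α=1/3) → [790/9, 482/9, 406/9]
→ [88, 54, 45]

query (0,2) [L1,L3,L4,L5] — begin 0,0,0
after L1 α=1: [82, 29, 220]
after L3 α=3/7: [685/7, 338/7, 943/7]
after L4 α=1/2: [626/7, 373/14, 2301/14]
after L5 α=3/4: [5057/28, 5875/56, 5031/56]
= [181, 105, 90]


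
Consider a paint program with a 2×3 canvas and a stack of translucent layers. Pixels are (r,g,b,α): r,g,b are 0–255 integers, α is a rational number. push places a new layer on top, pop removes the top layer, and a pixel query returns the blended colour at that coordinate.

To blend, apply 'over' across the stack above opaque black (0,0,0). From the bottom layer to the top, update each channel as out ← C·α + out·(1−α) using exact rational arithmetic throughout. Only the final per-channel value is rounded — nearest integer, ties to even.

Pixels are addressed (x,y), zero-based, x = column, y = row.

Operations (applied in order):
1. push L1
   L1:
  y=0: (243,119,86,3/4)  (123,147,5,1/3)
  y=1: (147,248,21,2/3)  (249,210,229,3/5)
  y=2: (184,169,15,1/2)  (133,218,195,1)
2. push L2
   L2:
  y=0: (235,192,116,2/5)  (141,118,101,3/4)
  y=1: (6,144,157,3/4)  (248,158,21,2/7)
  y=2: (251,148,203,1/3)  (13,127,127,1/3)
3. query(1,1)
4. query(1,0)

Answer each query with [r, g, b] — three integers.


(1,1) stack=L1,L2; from [0,0,0]:
+L1 (α=3/5) → [747/5, 126, 687/5]
+L2 (α=2/7) → [1243/7, 946/7, 729/7]
= [178, 135, 104]

query (1,0) [L1,L2] — begin 0,0,0
L1 α=1/3: [41, 49, 5/3]
L2 α=3/4: [116, 403/4, 457/6]
→ [116, 101, 76]


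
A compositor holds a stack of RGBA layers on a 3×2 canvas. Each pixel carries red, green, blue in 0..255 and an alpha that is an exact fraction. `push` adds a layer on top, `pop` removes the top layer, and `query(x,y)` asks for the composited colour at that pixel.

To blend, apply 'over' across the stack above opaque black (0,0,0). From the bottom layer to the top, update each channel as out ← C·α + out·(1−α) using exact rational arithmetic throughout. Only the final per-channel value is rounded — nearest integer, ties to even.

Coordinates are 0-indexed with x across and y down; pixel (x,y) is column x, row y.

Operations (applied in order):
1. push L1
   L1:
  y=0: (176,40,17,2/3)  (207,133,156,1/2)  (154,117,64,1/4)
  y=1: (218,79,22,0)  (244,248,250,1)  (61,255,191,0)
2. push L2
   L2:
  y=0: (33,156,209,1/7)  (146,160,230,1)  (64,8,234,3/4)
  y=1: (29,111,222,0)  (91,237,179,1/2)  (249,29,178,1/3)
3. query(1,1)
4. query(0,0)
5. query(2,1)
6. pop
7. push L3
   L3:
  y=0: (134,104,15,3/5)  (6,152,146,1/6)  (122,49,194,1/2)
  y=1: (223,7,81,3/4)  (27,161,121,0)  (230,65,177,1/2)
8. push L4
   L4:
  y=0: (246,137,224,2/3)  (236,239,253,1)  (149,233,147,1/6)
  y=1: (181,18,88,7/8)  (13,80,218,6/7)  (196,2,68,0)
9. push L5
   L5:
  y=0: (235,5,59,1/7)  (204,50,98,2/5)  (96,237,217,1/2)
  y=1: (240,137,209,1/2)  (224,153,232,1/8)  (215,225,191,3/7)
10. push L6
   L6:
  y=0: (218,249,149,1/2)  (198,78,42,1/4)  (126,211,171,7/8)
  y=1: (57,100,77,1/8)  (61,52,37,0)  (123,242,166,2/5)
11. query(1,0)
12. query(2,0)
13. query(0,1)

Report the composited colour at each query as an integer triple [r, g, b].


query (1,1) [L1,L2] — begin 0,0,0
+L1 (α=1) → [244, 248, 250]
+L2 (α=1/2) → [335/2, 485/2, 429/2]
= [168, 242, 214]

query (0,0) [L1,L2] — begin 0,0,0
+L1 (α=2/3) → [352/3, 80/3, 34/3]
+L2 (α=1/7) → [737/7, 316/7, 277/7]
= [105, 45, 40]

query (2,1) [L1,L2] — begin 0,0,0
after L1 α=0: [0, 0, 0]
after L2 α=1/3: [83, 29/3, 178/3]
rounded: [83, 10, 59]

(1,0) stack=L1,L3,L4,L5,L6; from [0,0,0]:
L1 α=1/2: [207/2, 133/2, 78]
L3 α=1/6: [349/4, 323/4, 268/3]
L4 α=1: [236, 239, 253]
L5 α=2/5: [1116/5, 817/5, 191]
L6 α=1/4: [2169/10, 2841/20, 615/4]
→ [217, 142, 154]

at x=2,y=0 over L1,L3,L4,L5,L6:
after L1 α=1/4: [77/2, 117/4, 16]
after L3 α=1/2: [321/4, 313/8, 105]
after L4 α=1/6: [2201/24, 1143/16, 112]
after L5 α=1/2: [4505/48, 4935/32, 329/2]
after L6 α=7/8: [46841/384, 52199/256, 2723/16]
rounded: [122, 204, 170]

(0,1) stack=L1,L3,L4,L5,L6; from [0,0,0]:
+L1 (α=0) → [0, 0, 0]
+L3 (α=3/4) → [669/4, 21/4, 243/4]
+L4 (α=7/8) → [5737/32, 525/32, 2707/32]
+L5 (α=1/2) → [13417/64, 4909/64, 9395/64]
+L6 (α=1/8) → [97567/512, 40763/512, 70693/512]
rounded: [191, 80, 138]


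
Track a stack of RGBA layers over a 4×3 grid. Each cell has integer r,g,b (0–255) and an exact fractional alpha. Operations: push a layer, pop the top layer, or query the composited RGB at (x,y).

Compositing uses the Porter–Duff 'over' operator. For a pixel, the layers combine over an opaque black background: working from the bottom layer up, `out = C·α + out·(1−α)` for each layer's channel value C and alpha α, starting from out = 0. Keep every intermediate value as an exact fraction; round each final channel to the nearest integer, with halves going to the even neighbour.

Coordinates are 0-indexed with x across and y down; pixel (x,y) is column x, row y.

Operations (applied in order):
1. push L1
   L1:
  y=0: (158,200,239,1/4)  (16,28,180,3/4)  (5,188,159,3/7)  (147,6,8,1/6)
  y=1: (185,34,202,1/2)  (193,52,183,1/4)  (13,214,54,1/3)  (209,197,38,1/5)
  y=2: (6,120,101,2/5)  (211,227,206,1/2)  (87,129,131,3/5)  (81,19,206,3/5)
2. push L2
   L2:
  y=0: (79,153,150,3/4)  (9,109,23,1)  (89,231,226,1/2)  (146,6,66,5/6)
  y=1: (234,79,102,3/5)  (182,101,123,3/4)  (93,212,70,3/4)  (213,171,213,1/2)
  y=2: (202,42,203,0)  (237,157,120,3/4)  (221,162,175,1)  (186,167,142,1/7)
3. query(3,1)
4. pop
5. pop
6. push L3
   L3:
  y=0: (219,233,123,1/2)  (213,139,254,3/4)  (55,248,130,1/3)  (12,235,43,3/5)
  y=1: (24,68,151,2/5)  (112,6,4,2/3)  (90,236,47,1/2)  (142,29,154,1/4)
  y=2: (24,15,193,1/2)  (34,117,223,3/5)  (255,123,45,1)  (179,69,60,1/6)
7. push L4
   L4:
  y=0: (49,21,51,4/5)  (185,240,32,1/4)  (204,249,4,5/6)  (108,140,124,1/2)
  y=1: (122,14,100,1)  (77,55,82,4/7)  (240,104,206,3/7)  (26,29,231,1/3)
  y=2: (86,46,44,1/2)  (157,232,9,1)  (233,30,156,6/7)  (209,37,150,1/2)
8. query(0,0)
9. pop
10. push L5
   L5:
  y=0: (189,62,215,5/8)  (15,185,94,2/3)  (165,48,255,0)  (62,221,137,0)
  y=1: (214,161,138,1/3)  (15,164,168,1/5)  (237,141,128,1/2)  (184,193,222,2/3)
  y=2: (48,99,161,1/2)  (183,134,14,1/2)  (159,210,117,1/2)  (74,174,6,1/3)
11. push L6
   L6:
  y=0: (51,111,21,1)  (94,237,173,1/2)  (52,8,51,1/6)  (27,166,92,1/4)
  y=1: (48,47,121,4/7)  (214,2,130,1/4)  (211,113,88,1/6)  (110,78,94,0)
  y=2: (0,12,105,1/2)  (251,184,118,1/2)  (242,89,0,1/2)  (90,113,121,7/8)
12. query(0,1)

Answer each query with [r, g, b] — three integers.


query (3,1) [L1,L2] — begin 0,0,0
L1 α=1/5: [209/5, 197/5, 38/5]
L2 α=1/2: [637/5, 526/5, 1103/10]
= [127, 105, 110]

(0,0) stack=L3,L4; from [0,0,0]:
L3 α=1/2: [219/2, 233/2, 123/2]
L4 α=4/5: [611/10, 401/10, 531/10]
rounded: [61, 40, 53]

at x=0,y=1 over L3,L5,L6:
L3 α=2/5: [48/5, 136/5, 302/5]
L5 α=1/3: [1166/15, 359/5, 1294/15]
L6 α=4/7: [2126/35, 2017/35, 3714/35]
= [61, 58, 106]


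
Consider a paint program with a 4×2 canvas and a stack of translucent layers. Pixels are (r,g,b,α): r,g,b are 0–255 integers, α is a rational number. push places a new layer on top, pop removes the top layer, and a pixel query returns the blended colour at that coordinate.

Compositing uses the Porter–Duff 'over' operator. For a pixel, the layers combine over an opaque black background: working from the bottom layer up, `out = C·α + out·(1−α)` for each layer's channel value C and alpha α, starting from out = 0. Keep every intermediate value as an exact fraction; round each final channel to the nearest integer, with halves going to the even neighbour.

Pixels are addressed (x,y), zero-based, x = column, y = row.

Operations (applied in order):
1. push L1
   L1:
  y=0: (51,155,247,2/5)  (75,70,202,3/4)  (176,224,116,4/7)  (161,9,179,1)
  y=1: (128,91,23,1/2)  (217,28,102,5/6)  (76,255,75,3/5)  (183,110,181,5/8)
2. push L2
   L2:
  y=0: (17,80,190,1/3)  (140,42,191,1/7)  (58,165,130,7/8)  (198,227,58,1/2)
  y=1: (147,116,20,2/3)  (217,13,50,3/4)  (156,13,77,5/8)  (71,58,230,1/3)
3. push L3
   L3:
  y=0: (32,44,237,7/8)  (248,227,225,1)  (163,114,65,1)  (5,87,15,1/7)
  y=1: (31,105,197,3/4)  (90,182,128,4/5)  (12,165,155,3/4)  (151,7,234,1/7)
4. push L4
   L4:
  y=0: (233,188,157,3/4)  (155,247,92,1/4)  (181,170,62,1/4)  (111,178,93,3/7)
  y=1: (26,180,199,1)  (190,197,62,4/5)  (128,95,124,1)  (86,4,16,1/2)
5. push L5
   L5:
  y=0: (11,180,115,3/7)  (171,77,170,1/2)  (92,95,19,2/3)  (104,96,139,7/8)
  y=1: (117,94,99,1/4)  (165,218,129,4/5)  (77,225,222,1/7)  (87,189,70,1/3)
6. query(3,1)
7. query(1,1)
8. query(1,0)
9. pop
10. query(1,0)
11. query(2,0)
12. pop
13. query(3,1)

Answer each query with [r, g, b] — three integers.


at x=3,y=1 over L1,L2,L3,L4,L5:
L1 α=5/8: [915/8, 275/4, 905/8]
L2 α=1/3: [1199/12, 391/6, 1825/12]
L3 α=1/7: [1501/14, 398/7, 2293/14]
L4 α=1/2: [2705/28, 213/7, 2517/28]
L5 α=1/3: [3923/42, 583/7, 3497/42]
rounded: [93, 83, 83]

at x=1,y=1 over L1,L2,L3,L4,L5:
+L1 (α=5/6) → [1085/6, 70/3, 85]
+L2 (α=3/4) → [4991/24, 187/12, 235/4]
+L3 (α=4/5) → [13631/120, 8923/60, 2283/20]
+L4 (α=4/5) → [104831/600, 56203/300, 7243/100]
+L5 (α=4/5) → [500831/3000, 317803/1500, 58843/500]
= [167, 212, 118]

at x=1,y=0 over L1,L2,L3,L4,L5:
L1 α=3/4: [225/4, 105/2, 303/2]
L2 α=1/7: [955/14, 51, 1100/7]
L3 α=1: [248, 227, 225]
L4 α=1/4: [899/4, 232, 767/4]
L5 α=1/2: [1583/8, 309/2, 1447/8]
→ [198, 154, 181]

query (1,0) [L1,L2,L3,L4] — begin 0,0,0
after L1 α=3/4: [225/4, 105/2, 303/2]
after L2 α=1/7: [955/14, 51, 1100/7]
after L3 α=1: [248, 227, 225]
after L4 α=1/4: [899/4, 232, 767/4]
→ [225, 232, 192]

query (2,0) [L1,L2,L3,L4] — begin 0,0,0
+L1 (α=4/7) → [704/7, 128, 464/7]
+L2 (α=7/8) → [1773/28, 1283/8, 3417/28]
+L3 (α=1) → [163, 114, 65]
+L4 (α=1/4) → [335/2, 128, 257/4]
→ [168, 128, 64]

at x=3,y=1 over L1,L2,L3:
after L1 α=5/8: [915/8, 275/4, 905/8]
after L2 α=1/3: [1199/12, 391/6, 1825/12]
after L3 α=1/7: [1501/14, 398/7, 2293/14]
rounded: [107, 57, 164]


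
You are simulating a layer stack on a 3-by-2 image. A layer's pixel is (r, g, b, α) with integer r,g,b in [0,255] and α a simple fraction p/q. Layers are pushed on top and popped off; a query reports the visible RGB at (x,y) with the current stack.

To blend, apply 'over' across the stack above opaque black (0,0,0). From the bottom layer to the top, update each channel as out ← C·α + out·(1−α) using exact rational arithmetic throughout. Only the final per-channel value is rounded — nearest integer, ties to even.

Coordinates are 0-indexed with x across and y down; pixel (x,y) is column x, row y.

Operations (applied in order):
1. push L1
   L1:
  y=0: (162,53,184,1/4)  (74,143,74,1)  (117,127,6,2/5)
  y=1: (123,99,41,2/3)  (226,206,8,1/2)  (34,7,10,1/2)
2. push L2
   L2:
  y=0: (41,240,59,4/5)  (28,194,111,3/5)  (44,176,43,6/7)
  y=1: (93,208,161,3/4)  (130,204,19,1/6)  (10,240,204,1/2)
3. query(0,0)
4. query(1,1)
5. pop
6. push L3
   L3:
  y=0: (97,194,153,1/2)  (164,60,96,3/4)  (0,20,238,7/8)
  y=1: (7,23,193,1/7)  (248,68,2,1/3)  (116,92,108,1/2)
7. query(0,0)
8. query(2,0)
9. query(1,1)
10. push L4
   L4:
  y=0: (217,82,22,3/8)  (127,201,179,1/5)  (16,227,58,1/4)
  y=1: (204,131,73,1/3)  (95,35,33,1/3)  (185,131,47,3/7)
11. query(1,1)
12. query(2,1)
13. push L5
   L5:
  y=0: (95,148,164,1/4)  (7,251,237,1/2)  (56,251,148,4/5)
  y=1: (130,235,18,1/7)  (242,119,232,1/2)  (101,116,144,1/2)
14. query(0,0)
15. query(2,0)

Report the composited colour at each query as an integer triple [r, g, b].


query (0,0) [L1,L2] — begin 0,0,0
+L1 (α=1/4) → [81/2, 53/4, 46]
+L2 (α=4/5) → [409/10, 3893/20, 282/5]
→ [41, 195, 56]

(1,1) stack=L1,L2; from [0,0,0]:
+L1 (α=1/2) → [113, 103, 4]
+L2 (α=1/6) → [695/6, 719/6, 13/2]
= [116, 120, 6]

at x=0,y=0 over L1,L3:
+L1 (α=1/4) → [81/2, 53/4, 46]
+L3 (α=1/2) → [275/4, 829/8, 199/2]
→ [69, 104, 100]

at x=2,y=0 over L1,L3:
+L1 (α=2/5) → [234/5, 254/5, 12/5]
+L3 (α=7/8) → [117/20, 477/20, 4171/20]
rounded: [6, 24, 209]

(1,1) stack=L1,L3; from [0,0,0]:
+L1 (α=1/2) → [113, 103, 4]
+L3 (α=1/3) → [158, 274/3, 10/3]
→ [158, 91, 3]

query (1,1) [L1,L3,L4] — begin 0,0,0
L1 α=1/2: [113, 103, 4]
L3 α=1/3: [158, 274/3, 10/3]
L4 α=1/3: [137, 653/9, 119/9]
rounded: [137, 73, 13]

at x=2,y=1 over L1,L3,L4:
+L1 (α=1/2) → [17, 7/2, 5]
+L3 (α=1/2) → [133/2, 191/4, 113/2]
+L4 (α=3/7) → [821/7, 584/7, 367/7]
→ [117, 83, 52]

(0,0) stack=L1,L3,L4,L5; from [0,0,0]:
L1 α=1/4: [81/2, 53/4, 46]
L3 α=1/2: [275/4, 829/8, 199/2]
L4 α=3/8: [3979/32, 6113/64, 1127/16]
L5 α=1/4: [14977/128, 27811/256, 6005/64]
= [117, 109, 94]

(2,0) stack=L1,L3,L4,L5; from [0,0,0]:
+L1 (α=2/5) → [234/5, 254/5, 12/5]
+L3 (α=7/8) → [117/20, 477/20, 4171/20]
+L4 (α=1/4) → [671/80, 5971/80, 13673/80]
+L5 (α=4/5) → [18591/400, 86291/400, 61033/400]
rounded: [46, 216, 153]


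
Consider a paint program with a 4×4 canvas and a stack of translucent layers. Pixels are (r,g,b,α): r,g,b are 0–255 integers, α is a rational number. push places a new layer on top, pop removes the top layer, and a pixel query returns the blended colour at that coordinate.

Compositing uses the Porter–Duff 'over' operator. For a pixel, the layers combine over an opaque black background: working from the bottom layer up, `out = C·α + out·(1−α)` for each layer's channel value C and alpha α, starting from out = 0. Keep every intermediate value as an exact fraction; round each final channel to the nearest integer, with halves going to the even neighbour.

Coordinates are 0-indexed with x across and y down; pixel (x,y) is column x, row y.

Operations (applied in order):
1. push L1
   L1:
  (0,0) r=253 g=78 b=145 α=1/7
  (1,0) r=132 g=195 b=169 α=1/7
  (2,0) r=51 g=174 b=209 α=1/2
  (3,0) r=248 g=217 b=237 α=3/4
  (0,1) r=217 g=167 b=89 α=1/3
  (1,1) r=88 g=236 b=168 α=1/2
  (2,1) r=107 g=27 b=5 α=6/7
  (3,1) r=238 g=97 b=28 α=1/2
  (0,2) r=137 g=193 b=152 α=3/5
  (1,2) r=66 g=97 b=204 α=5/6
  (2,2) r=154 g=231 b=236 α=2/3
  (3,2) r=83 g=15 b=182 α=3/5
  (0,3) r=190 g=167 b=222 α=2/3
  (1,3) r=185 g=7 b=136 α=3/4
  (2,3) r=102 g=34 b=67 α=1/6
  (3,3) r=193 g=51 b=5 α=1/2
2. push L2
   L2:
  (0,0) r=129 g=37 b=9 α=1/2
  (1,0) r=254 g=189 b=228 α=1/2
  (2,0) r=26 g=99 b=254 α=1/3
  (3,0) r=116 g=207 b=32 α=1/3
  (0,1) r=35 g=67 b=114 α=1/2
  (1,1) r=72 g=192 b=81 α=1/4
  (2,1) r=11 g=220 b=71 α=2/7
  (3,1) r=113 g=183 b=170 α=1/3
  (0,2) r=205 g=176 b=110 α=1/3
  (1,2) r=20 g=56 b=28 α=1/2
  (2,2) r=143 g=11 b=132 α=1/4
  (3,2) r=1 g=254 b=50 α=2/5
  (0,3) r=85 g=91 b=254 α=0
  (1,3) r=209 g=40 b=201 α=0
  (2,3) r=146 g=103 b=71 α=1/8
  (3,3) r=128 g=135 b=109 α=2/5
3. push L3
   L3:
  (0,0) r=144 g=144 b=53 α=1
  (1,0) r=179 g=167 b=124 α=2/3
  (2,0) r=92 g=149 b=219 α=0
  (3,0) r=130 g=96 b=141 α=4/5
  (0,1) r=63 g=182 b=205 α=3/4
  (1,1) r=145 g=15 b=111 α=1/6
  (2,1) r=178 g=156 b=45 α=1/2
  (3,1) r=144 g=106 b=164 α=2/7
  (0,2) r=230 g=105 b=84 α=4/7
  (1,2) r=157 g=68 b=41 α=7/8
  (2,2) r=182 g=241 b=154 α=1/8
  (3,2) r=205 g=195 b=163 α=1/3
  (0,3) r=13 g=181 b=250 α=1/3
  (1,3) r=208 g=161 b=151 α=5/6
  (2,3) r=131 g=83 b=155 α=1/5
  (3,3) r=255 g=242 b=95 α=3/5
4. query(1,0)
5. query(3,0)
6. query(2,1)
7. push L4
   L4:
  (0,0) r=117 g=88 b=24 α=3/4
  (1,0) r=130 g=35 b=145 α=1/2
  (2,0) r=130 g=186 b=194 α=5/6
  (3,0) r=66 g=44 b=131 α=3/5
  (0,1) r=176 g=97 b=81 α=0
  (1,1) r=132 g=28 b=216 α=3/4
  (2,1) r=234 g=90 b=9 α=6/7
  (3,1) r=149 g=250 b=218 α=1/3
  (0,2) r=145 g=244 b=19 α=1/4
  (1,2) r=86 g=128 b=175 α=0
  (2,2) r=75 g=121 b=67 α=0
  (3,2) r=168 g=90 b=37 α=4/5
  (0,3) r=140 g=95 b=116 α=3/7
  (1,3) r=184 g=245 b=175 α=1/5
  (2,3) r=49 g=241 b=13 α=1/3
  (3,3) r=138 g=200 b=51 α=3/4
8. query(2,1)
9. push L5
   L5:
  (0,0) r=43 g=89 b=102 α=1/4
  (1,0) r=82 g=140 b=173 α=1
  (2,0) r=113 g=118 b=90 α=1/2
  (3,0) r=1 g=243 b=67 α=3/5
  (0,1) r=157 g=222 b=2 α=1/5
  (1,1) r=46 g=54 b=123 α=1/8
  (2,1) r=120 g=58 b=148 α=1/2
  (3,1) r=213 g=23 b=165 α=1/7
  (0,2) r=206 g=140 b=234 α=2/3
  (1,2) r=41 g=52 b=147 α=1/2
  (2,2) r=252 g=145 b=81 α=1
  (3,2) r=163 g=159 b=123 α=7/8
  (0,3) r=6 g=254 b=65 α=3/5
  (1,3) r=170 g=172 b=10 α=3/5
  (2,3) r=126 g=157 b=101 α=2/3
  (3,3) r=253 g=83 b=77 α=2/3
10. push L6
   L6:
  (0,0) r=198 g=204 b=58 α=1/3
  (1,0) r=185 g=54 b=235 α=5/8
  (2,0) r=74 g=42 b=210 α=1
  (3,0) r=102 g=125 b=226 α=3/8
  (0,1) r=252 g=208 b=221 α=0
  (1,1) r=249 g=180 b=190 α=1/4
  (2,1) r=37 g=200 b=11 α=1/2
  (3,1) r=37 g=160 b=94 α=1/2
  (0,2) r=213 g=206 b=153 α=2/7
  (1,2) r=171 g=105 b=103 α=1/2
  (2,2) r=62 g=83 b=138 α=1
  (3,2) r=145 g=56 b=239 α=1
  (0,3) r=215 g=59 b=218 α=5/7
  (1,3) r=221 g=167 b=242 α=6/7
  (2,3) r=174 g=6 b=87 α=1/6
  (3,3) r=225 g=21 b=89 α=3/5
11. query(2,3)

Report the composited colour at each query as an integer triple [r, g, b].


query (1,0) [L1,L2,L3] — begin 0,0,0
+L1 (α=1/7) → [132/7, 195/7, 169/7]
+L2 (α=1/2) → [955/7, 759/7, 1765/14]
+L3 (α=2/3) → [3461/21, 3097/21, 5237/42]
→ [165, 147, 125]

query (3,0) [L1,L2,L3] — begin 0,0,0
L1 α=3/4: [186, 651/4, 711/4]
L2 α=1/3: [488/3, 355/2, 775/6]
L3 α=4/5: [2048/15, 1123/10, 4159/30]
= [137, 112, 139]

query (2,1) [L1,L2,L3] — begin 0,0,0
L1 α=6/7: [642/7, 162/7, 30/7]
L2 α=2/7: [3364/49, 3890/49, 1144/49]
L3 α=1/2: [6043/49, 5767/49, 3349/98]
= [123, 118, 34]

(2,1) stack=L1,L2,L3,L4; from [0,0,0]:
+L1 (α=6/7) → [642/7, 162/7, 30/7]
+L2 (α=2/7) → [3364/49, 3890/49, 1144/49]
+L3 (α=1/2) → [6043/49, 5767/49, 3349/98]
+L4 (α=6/7) → [74839/343, 32227/343, 8641/686]
= [218, 94, 13]

query (2,3) [L1,L2,L3,L4,L5,L6] — begin 0,0,0
L1 α=1/6: [17, 17/3, 67/6]
L2 α=1/8: [265/8, 107/6, 895/48]
L3 α=1/5: [527/10, 463/15, 551/12]
L4 α=1/3: [772/15, 4541/45, 629/18]
L5 α=2/3: [4552/45, 18671/135, 4265/54]
L6 α=1/6: [3059/27, 18833/162, 26023/324]
rounded: [113, 116, 80]


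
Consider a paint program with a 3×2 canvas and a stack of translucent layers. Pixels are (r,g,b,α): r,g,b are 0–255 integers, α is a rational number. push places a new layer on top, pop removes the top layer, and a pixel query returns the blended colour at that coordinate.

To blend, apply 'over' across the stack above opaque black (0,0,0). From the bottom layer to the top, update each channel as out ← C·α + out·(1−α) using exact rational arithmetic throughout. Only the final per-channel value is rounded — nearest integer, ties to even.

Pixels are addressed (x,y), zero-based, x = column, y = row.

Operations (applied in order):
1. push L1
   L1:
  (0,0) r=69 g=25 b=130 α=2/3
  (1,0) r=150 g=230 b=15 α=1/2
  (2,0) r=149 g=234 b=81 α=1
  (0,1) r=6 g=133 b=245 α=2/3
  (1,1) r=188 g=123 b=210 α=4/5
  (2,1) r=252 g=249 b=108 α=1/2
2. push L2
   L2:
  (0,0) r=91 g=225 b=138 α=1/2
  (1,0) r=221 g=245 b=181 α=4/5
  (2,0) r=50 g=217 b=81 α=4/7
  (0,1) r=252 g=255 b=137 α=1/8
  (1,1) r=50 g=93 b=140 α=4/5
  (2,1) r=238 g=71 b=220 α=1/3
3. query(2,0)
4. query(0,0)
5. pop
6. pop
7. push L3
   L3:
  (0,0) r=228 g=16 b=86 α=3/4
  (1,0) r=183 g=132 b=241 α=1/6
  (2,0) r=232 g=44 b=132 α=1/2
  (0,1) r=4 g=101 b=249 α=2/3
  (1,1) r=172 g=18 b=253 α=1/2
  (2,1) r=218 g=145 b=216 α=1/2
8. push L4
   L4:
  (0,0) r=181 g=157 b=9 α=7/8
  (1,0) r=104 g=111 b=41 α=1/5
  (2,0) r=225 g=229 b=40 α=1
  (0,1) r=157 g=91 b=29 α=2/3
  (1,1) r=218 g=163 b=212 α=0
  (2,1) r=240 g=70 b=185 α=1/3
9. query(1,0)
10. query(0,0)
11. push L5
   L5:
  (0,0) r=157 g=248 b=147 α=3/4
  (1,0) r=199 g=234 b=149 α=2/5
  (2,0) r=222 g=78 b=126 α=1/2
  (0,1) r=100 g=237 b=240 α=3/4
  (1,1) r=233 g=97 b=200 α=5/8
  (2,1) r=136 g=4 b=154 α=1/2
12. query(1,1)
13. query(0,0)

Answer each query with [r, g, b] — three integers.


(2,0) stack=L1,L2; from [0,0,0]:
after L1 α=1: [149, 234, 81]
after L2 α=4/7: [647/7, 1570/7, 81]
→ [92, 224, 81]

at x=0,y=0 over L1,L2:
L1 α=2/3: [46, 50/3, 260/3]
L2 α=1/2: [137/2, 725/6, 337/3]
rounded: [68, 121, 112]

query (1,0) [L3,L4] — begin 0,0,0
+L3 (α=1/6) → [61/2, 22, 241/6]
+L4 (α=1/5) → [226/5, 199/5, 121/3]
rounded: [45, 40, 40]

query (0,0) [L3,L4] — begin 0,0,0
L3 α=3/4: [171, 12, 129/2]
L4 α=7/8: [719/4, 1111/8, 255/16]
→ [180, 139, 16]

query (1,1) [L3,L4,L5] — begin 0,0,0
after L3 α=1/2: [86, 9, 253/2]
after L4 α=0: [86, 9, 253/2]
after L5 α=5/8: [1423/8, 64, 2759/16]
→ [178, 64, 172]

at x=0,y=0 over L3,L4,L5:
after L3 α=3/4: [171, 12, 129/2]
after L4 α=7/8: [719/4, 1111/8, 255/16]
after L5 α=3/4: [2603/16, 7063/32, 7311/64]
→ [163, 221, 114]


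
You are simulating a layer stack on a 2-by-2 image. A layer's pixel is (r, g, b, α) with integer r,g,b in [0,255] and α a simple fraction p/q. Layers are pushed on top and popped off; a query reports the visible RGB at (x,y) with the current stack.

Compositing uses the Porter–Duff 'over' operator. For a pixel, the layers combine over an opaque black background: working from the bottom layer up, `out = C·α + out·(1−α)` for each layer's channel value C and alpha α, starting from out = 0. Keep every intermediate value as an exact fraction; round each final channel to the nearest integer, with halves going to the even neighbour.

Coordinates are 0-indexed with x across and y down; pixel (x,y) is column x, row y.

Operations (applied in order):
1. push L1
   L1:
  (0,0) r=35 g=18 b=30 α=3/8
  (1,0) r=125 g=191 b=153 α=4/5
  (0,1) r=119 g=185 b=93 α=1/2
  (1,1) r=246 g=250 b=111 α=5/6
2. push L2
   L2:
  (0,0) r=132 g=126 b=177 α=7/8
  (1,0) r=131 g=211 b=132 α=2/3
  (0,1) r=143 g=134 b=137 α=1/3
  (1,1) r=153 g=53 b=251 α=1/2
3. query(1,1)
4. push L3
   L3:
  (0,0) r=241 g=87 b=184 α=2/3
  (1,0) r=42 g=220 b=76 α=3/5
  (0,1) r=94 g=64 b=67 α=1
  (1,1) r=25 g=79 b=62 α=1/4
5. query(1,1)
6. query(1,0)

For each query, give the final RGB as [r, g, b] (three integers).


query (1,1) [L1,L2] — begin 0,0,0
L1 α=5/6: [205, 625/3, 185/2]
L2 α=1/2: [179, 392/3, 687/4]
= [179, 131, 172]

query (1,1) [L1,L2,L3] — begin 0,0,0
after L1 α=5/6: [205, 625/3, 185/2]
after L2 α=1/2: [179, 392/3, 687/4]
after L3 α=1/4: [281/2, 471/4, 2309/16]
= [140, 118, 144]

at x=1,y=0 over L1,L2,L3:
after L1 α=4/5: [100, 764/5, 612/5]
after L2 α=2/3: [362/3, 958/5, 644/5]
after L3 α=3/5: [1102/15, 5216/25, 2428/25]
→ [73, 209, 97]


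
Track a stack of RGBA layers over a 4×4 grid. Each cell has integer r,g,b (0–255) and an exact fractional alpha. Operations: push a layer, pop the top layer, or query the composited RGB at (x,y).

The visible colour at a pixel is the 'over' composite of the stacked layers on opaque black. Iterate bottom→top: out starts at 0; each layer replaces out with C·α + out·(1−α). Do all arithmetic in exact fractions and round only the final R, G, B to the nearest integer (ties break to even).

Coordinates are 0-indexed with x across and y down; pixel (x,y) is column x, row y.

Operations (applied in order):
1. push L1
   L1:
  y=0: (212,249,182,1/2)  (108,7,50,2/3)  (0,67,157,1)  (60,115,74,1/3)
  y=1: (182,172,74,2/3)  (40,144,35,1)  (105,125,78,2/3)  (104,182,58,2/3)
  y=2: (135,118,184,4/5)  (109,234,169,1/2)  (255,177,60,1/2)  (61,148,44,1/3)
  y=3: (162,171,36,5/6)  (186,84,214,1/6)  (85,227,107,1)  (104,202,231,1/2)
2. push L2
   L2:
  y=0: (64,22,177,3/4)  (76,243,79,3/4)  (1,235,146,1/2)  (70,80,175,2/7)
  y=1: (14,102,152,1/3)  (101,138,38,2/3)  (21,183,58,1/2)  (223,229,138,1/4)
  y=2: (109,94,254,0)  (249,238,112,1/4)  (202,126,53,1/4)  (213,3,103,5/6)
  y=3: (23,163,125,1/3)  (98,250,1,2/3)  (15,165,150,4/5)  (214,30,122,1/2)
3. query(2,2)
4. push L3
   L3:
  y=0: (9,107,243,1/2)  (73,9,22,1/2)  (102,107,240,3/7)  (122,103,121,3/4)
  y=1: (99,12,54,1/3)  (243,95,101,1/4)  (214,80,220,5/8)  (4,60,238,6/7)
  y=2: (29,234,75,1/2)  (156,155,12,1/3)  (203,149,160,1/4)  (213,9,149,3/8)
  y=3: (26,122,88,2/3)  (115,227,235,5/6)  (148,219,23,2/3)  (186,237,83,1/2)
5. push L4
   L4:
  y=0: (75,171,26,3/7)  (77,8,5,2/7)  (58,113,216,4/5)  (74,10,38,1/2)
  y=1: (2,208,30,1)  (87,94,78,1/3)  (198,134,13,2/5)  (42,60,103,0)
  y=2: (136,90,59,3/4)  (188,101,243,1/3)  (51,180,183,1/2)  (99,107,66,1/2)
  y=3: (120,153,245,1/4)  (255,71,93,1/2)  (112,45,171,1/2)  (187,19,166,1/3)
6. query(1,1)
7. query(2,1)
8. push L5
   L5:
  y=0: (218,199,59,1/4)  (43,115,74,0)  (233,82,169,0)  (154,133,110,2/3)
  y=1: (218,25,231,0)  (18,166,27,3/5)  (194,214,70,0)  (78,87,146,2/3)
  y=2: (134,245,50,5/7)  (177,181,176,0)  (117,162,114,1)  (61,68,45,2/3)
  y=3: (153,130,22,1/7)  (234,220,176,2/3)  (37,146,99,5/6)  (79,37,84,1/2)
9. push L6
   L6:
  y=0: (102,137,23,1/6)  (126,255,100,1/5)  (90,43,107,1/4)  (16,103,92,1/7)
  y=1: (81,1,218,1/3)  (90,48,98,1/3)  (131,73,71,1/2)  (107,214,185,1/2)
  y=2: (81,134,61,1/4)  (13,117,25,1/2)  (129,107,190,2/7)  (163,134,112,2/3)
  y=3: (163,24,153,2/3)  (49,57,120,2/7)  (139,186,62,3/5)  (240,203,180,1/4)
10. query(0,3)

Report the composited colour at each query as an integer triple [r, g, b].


at x=2,y=2 over L1,L2:
+L1 (α=1/2) → [255/2, 177/2, 30]
+L2 (α=1/4) → [1169/8, 783/8, 143/4]
→ [146, 98, 36]

at x=1,y=1 over L1,L2,L3,L4:
L1 α=1: [40, 144, 35]
L2 α=2/3: [242/3, 140, 37]
L3 α=1/4: [485/4, 515/4, 53]
L4 α=1/3: [659/6, 703/6, 184/3]
rounded: [110, 117, 61]

query (2,1) [L1,L2,L3,L4] — begin 0,0,0
L1 α=2/3: [70, 250/3, 52]
L2 α=1/2: [91/2, 799/6, 55]
L3 α=5/8: [2413/16, 1599/16, 1265/8]
L4 α=2/5: [2715/16, 1817/16, 4003/40]
→ [170, 114, 100]

(0,3) stack=L1,L2,L3,L4,L5,L6; from [0,0,0]:
+L1 (α=5/6) → [135, 285/2, 30]
+L2 (α=1/3) → [293/3, 448/3, 185/3]
+L3 (α=2/3) → [449/9, 1180/9, 713/9]
+L4 (α=1/4) → [809/12, 1639/12, 362/3]
+L5 (α=1/7) → [1115/14, 1899/14, 746/7]
+L6 (α=2/3) → [1893/14, 857/14, 2888/21]
= [135, 61, 138]


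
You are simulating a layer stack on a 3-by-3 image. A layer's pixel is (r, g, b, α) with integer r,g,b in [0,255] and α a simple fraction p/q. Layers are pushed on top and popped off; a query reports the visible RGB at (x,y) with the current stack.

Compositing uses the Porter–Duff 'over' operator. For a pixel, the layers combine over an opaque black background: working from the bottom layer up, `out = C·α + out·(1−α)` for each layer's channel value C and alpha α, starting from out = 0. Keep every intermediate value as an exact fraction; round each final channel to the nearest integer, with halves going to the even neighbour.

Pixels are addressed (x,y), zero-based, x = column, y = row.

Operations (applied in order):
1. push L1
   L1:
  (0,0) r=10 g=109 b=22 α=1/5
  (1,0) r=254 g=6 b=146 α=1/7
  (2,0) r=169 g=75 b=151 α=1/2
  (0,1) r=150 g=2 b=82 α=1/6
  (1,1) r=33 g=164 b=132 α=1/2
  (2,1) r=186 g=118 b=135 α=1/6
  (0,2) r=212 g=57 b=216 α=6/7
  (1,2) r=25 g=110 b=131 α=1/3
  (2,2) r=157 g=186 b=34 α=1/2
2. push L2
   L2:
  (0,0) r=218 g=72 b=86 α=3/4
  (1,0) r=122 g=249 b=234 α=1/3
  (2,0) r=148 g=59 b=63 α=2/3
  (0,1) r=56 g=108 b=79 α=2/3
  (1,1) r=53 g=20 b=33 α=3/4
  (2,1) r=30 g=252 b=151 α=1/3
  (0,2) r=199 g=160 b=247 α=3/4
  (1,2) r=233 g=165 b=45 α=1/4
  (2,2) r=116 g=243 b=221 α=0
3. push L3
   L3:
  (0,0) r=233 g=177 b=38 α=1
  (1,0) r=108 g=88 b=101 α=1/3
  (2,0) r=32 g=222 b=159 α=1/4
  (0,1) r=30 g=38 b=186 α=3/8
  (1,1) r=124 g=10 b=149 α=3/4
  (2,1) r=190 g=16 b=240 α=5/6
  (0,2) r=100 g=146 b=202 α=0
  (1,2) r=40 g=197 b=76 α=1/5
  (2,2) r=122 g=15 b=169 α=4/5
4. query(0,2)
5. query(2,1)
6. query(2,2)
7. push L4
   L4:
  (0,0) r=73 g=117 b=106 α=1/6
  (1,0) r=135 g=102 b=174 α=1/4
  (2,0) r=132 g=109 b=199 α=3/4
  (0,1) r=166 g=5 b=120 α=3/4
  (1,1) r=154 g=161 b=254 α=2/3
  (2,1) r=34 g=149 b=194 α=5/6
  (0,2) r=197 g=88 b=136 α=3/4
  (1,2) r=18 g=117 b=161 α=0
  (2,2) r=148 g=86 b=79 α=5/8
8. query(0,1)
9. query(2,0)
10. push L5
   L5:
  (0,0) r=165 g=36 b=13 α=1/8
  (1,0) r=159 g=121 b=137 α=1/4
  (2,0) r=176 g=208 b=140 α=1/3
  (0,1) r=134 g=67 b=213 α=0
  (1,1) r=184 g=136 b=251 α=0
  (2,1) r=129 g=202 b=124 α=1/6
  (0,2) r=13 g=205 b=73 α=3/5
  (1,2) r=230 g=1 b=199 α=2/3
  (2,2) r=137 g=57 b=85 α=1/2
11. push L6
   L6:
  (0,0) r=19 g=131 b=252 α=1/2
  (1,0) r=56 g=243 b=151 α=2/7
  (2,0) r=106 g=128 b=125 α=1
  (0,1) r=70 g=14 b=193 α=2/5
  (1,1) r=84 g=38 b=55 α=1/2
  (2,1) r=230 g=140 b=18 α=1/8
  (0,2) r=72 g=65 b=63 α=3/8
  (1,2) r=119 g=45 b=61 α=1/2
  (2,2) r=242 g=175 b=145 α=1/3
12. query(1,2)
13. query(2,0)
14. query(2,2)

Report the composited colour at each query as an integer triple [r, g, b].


(0,2) stack=L1,L2,L3; from [0,0,0]:
after L1 α=6/7: [1272/7, 342/7, 1296/7]
after L2 α=3/4: [5451/28, 1851/14, 6483/28]
after L3 α=0: [5451/28, 1851/14, 6483/28]
rounded: [195, 132, 232]

query (2,1) [L1,L2,L3] — begin 0,0,0
+L1 (α=1/6) → [31, 59/3, 45/2]
+L2 (α=1/3) → [92/3, 874/9, 196/3]
+L3 (α=5/6) → [1471/9, 797/27, 1898/9]
rounded: [163, 30, 211]

(2,2) stack=L1,L2,L3; from [0,0,0]:
after L1 α=1/2: [157/2, 93, 17]
after L2 α=0: [157/2, 93, 17]
after L3 α=4/5: [1133/10, 153/5, 693/5]
rounded: [113, 31, 139]

query (0,1) [L1,L2,L3,L4] — begin 0,0,0
after L1 α=1/6: [25, 1/3, 41/3]
after L2 α=2/3: [137/3, 649/9, 515/9]
after L3 α=3/8: [955/24, 4271/72, 7597/72]
after L4 α=3/4: [12907/96, 5351/288, 33517/288]
→ [134, 19, 116]

at x=2,y=0 over L1,L2,L3,L4:
+L1 (α=1/2) → [169/2, 75/2, 151/2]
+L2 (α=2/3) → [761/6, 311/6, 403/6]
+L3 (α=1/4) → [825/8, 755/8, 721/8]
+L4 (α=3/4) → [3993/32, 3371/32, 5497/32]
rounded: [125, 105, 172]

(1,2) stack=L1,L2,L3,L4,L5,L6; from [0,0,0]:
after L1 α=1/3: [25/3, 110/3, 131/3]
after L2 α=1/4: [129/2, 275/4, 44]
after L3 α=1/5: [298/5, 472/5, 252/5]
after L4 α=0: [298/5, 472/5, 252/5]
after L5 α=2/3: [866/5, 482/15, 2242/15]
after L6 α=1/2: [1461/10, 1157/30, 3157/30]
→ [146, 39, 105]

(2,0) stack=L1,L2,L3,L4,L5,L6; from [0,0,0]:
after L1 α=1/2: [169/2, 75/2, 151/2]
after L2 α=2/3: [761/6, 311/6, 403/6]
after L3 α=1/4: [825/8, 755/8, 721/8]
after L4 α=3/4: [3993/32, 3371/32, 5497/32]
after L5 α=1/3: [6809/48, 2233/16, 2579/16]
after L6 α=1: [106, 128, 125]
= [106, 128, 125]

(2,2) stack=L1,L2,L3,L4,L5,L6; from [0,0,0]:
+L1 (α=1/2) → [157/2, 93, 17]
+L2 (α=0) → [157/2, 93, 17]
+L3 (α=4/5) → [1133/10, 153/5, 693/5]
+L4 (α=5/8) → [10799/80, 2609/40, 2027/20]
+L5 (α=1/2) → [21759/160, 4889/80, 3727/40]
+L6 (α=1/3) → [41119/240, 3963/40, 2209/20]
= [171, 99, 110]
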